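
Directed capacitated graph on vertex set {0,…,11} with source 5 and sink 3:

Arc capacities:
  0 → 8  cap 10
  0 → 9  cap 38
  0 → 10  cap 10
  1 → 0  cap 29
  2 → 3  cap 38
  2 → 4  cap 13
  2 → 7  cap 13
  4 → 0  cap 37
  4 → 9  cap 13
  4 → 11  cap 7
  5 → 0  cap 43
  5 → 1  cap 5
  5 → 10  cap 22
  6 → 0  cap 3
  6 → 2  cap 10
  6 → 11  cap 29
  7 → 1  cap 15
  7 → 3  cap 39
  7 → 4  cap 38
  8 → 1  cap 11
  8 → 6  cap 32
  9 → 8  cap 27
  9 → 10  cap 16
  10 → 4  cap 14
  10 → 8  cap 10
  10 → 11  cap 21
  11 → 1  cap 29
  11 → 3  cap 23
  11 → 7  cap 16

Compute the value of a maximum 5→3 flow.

Maximum flow value: 49

augment #1: 5→10→11→3 bottleneck 21, total now 21
augment #2: 5→10→4→11→3 bottleneck 1, total now 22
augment #3: 5→0→8→6→2→3 bottleneck 10, total now 32
augment #4: 5→0→10→4→11→3 bottleneck 1, total now 33
augment #5: 5→0→10→4→11→7→3 bottleneck 5, total now 38
augment #6: 5→0→9→8→6→11→7→3 bottleneck 11, total now 49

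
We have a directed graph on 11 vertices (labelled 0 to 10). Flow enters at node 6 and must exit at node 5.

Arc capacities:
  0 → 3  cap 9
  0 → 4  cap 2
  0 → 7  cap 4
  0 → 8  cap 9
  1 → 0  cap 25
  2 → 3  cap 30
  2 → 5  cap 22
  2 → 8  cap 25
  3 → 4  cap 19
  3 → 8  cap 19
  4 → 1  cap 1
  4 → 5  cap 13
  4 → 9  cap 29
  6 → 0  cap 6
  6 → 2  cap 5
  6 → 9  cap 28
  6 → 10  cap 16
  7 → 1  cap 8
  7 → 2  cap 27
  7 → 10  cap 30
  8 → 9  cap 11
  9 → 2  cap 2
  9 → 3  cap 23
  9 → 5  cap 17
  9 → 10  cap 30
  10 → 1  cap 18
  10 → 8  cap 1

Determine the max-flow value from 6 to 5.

augment #1: 6→2→5 bottleneck 5, total now 5
augment #2: 6→9→5 bottleneck 17, total now 22
augment #3: 6→0→4→5 bottleneck 2, total now 24
augment #4: 6→9→2→5 bottleneck 2, total now 26
augment #5: 6→0→3→4→5 bottleneck 4, total now 30
augment #6: 6→9→3→4→5 bottleneck 7, total now 37
augment #7: 6→9→3→0→7→2→5 bottleneck 2, total now 39
augment #8: 6→10→1→0→7→2→5 bottleneck 2, total now 41

Maximum flow value: 41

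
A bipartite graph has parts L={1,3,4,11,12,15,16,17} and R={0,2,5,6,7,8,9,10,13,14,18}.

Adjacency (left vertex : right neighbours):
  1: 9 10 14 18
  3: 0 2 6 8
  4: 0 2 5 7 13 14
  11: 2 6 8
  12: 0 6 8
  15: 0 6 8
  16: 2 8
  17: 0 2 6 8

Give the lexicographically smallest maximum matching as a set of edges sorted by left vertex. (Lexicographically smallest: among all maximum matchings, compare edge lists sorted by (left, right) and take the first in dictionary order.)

|M| = 6 (so the lex-smallest maximum matching has 6 edges)
process left vertices in ascending order; for each, take the smallest-labelled available neighbour that still permits 6 edges overall, or leave it unmatched if none does
lex-smallest matching: {1-9, 3-0, 4-5, 11-2, 12-6, 15-8}

Lex-smallest maximum matching: {(1,9), (3,0), (4,5), (11,2), (12,6), (15,8)}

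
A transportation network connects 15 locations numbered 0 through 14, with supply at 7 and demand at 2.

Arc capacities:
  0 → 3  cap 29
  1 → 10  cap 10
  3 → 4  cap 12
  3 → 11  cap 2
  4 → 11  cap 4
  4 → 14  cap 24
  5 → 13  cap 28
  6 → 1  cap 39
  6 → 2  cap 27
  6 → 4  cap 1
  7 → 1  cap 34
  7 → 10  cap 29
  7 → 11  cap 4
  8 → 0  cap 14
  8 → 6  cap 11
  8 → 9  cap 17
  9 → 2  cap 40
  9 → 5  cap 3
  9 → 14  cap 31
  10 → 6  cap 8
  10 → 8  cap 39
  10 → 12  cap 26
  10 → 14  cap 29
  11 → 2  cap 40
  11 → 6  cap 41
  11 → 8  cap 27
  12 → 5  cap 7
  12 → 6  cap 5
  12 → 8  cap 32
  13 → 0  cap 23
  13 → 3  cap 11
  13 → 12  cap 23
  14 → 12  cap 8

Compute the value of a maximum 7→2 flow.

augment #1: 7→11→2 bottleneck 4, total now 4
augment #2: 7→10→6→2 bottleneck 8, total now 12
augment #3: 7→10→8→6→2 bottleneck 11, total now 23
augment #4: 7→10→8→9→2 bottleneck 10, total now 33
augment #5: 7→1→10→8→9→2 bottleneck 7, total now 40
augment #6: 7→1→10→12→6→2 bottleneck 3, total now 43

Maximum flow value: 43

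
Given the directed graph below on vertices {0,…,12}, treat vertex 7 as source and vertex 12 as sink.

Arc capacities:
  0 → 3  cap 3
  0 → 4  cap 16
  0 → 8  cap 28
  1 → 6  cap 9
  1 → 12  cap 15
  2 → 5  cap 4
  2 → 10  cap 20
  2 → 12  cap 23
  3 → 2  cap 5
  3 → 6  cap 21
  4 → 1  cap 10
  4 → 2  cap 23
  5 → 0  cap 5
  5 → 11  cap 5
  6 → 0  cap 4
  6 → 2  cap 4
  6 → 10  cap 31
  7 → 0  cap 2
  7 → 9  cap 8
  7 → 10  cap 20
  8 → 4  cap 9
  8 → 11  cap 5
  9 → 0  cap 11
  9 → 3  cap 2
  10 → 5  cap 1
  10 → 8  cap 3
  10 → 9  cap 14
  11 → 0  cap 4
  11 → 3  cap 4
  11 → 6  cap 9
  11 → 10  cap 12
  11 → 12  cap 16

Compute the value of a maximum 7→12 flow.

Maximum flow value: 19

augment #1: 7→0→3→2→12 bottleneck 2, total now 2
augment #2: 7→9→3→2→12 bottleneck 2, total now 4
augment #3: 7→10→5→11→12 bottleneck 1, total now 5
augment #4: 7→10→8→11→12 bottleneck 3, total now 8
augment #5: 7→9→0→3→2→12 bottleneck 1, total now 9
augment #6: 7→9→0→4→1→12 bottleneck 5, total now 14
augment #7: 7→10→9→0→4→1→12 bottleneck 5, total now 19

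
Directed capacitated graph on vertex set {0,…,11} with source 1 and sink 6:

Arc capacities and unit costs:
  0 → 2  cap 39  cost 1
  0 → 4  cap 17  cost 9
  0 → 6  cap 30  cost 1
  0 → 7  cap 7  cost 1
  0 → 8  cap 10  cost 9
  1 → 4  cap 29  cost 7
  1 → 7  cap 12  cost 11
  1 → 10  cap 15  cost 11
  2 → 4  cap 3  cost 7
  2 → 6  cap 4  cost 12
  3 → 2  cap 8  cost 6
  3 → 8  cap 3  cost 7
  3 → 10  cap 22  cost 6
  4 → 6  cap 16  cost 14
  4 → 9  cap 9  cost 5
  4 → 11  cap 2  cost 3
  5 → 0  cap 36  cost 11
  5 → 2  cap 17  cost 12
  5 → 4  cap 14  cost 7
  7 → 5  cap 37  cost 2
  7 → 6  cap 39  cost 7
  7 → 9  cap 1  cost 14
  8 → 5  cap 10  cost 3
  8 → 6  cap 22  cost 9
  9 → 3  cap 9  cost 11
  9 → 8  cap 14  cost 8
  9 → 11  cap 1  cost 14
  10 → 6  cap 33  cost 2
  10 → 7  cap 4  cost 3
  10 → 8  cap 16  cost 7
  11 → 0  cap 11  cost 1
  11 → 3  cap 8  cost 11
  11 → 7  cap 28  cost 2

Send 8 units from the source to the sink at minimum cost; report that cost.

Minimum cost for 8 units: 102

shortest-cost path #1: 1→4→11→0→6 push 2 @ unit cost 12 (adds 24)
shortest-cost path #2: 1→10→6 push 6 @ unit cost 13 (adds 78)
total cost = 102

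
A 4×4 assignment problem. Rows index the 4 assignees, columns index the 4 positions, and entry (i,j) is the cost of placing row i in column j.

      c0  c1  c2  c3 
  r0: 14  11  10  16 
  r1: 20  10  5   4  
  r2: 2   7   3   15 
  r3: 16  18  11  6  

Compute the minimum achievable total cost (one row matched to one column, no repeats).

optimal assignment: row0→col1 (cost 11), row1→col2 (cost 5), row2→col0 (cost 2), row3→col3 (cost 6)
total = 11 + 5 + 2 + 6 = 24

Minimum assignment cost: 24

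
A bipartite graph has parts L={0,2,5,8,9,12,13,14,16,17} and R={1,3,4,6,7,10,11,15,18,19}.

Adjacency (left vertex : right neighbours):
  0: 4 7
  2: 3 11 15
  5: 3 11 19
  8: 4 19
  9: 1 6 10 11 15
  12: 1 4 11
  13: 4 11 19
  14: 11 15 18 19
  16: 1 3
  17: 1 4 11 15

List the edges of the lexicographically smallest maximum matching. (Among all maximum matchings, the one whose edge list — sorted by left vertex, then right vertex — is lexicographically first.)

|M| = 9 (so the lex-smallest maximum matching has 9 edges)
process left vertices in ascending order; for each, take the smallest-labelled available neighbour that still permits 9 edges overall, or leave it unmatched if none does
lex-smallest matching: {0-7, 2-3, 5-11, 8-4, 9-6, 12-1, 13-19, 14-18, 17-15}

Lex-smallest maximum matching: {(0,7), (2,3), (5,11), (8,4), (9,6), (12,1), (13,19), (14,18), (17,15)}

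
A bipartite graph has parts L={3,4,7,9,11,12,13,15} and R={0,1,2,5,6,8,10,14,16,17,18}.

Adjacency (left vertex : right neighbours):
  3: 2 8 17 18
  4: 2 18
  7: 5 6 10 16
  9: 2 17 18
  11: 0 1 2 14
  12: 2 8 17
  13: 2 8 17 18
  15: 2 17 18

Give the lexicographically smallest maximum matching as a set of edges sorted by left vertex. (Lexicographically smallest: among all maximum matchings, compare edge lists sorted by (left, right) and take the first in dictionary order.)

|M| = 6 (so the lex-smallest maximum matching has 6 edges)
process left vertices in ascending order; for each, take the smallest-labelled available neighbour that still permits 6 edges overall, or leave it unmatched if none does
lex-smallest matching: {3-2, 4-18, 7-5, 9-17, 11-0, 12-8}

Lex-smallest maximum matching: {(3,2), (4,18), (7,5), (9,17), (11,0), (12,8)}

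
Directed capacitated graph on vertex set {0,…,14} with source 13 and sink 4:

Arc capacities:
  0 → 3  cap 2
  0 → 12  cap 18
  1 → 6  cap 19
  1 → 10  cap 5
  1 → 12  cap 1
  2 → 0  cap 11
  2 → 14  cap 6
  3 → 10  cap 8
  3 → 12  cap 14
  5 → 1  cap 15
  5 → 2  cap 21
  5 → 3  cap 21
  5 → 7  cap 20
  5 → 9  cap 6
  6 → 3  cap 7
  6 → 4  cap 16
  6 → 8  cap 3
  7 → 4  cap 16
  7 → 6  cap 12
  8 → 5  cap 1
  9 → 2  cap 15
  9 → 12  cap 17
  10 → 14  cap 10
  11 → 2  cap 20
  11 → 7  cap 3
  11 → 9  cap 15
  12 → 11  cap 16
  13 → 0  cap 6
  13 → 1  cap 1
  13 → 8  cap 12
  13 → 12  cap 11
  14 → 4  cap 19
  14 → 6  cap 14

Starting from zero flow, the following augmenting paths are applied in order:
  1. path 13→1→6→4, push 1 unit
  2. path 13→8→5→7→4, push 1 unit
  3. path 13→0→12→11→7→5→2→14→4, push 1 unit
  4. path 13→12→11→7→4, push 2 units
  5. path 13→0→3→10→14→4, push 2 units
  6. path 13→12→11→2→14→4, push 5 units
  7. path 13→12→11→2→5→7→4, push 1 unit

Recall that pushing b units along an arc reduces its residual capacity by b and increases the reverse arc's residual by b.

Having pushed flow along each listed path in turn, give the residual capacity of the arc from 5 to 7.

after path 1 (13→1→6→4, push 1): res(5,7)=20
after path 2 (13→8→5→7→4, push 1): res(5,7)=19
after path 3 (13→0→12→11→7→5→2→14→4, push 1): res(5,7)=20
after path 4 (13→12→11→7→4, push 2): res(5,7)=20
after path 5 (13→0→3→10→14→4, push 2): res(5,7)=20
after path 6 (13→12→11→2→14→4, push 5): res(5,7)=20
after path 7 (13→12→11→2→5→7→4, push 1): res(5,7)=19

Residual capacity of (5,7): 19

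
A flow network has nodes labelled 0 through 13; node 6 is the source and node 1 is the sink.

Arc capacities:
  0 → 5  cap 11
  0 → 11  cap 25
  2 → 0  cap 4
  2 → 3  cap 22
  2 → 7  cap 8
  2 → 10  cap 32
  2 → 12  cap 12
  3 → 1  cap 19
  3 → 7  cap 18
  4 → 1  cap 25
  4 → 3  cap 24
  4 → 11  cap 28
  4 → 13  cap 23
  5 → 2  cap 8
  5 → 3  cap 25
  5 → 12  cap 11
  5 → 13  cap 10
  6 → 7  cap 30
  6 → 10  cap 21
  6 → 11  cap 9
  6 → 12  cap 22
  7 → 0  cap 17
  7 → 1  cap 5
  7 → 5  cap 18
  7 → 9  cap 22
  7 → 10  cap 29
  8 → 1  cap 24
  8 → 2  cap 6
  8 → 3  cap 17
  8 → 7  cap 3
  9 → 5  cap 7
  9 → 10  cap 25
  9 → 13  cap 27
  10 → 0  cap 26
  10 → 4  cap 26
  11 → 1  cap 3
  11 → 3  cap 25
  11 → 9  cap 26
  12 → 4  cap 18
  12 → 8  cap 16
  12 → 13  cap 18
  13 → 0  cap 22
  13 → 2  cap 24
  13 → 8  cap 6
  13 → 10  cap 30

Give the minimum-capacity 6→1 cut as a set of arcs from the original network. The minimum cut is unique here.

Min-cut arcs: {(3,1), (4,1), (7,1), (11,1), (12,8), (13,8)} (total capacity 74)

augment #1: 6→7→1 push 5
augment #2: 6→11→1 push 3
augment #3: 6→10→4→1 push 21
augment #4: 6→11→3→1 push 6
augment #5: 6→12→4→1 push 4
augment #6: 6→12→8→1 push 16
augment #7: 6→7→5→3→1 push 13
augment #8: 6→12→13→8→1 push 2
augment #9: 6→7→5→13→8→1 push 4
max flow = 74; residual-reachable set from 6 gives S-side
cut edges (S→T): {(3,1), (4,1), (7,1), (11,1), (12,8), (13,8)} total cap 74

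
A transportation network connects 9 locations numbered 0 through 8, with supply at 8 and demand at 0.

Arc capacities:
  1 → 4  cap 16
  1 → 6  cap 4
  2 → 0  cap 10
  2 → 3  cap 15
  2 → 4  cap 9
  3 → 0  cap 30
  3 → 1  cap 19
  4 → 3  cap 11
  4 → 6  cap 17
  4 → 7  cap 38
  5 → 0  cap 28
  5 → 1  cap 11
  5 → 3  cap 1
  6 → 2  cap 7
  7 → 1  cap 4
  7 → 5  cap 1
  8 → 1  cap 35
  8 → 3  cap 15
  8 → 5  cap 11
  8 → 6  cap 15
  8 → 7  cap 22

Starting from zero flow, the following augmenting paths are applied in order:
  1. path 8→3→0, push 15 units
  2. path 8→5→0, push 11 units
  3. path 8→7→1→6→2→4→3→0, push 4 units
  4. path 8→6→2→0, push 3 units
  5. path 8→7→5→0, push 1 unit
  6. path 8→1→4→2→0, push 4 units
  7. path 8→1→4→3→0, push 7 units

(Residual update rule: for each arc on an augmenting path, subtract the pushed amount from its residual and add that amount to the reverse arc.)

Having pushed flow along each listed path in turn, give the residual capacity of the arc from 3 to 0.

after path 1 (8→3→0, push 15): res(3,0)=15
after path 2 (8→5→0, push 11): res(3,0)=15
after path 3 (8→7→1→6→2→4→3→0, push 4): res(3,0)=11
after path 4 (8→6→2→0, push 3): res(3,0)=11
after path 5 (8→7→5→0, push 1): res(3,0)=11
after path 6 (8→1→4→2→0, push 4): res(3,0)=11
after path 7 (8→1→4→3→0, push 7): res(3,0)=4

Residual capacity of (3,0): 4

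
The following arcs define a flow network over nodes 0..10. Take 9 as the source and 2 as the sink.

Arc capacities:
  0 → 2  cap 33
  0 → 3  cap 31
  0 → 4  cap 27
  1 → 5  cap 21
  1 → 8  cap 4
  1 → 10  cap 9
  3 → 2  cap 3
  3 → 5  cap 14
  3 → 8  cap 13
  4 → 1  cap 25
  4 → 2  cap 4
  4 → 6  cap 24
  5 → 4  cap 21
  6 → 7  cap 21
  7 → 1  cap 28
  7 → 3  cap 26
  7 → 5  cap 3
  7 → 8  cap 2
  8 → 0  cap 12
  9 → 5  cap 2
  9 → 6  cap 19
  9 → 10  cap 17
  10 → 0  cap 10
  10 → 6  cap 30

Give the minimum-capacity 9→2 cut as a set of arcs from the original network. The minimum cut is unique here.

augment #1: 9→5→4→2 push 2
augment #2: 9→10→0→2 push 10
augment #3: 9→6→7→3→2 push 3
augment #4: 9→6→7→5→4→2 push 2
augment #5: 9→6→7→8→0→2 push 2
augment #6: 9→6→7→1→8→0→2 push 4
augment #7: 9→6→7→3→8→0→2 push 6
max flow = 29; residual-reachable set from 9 gives S-side
cut edges (S→T): {(3,2), (4,2), (8,0), (10,0)} total cap 29

Min-cut arcs: {(3,2), (4,2), (8,0), (10,0)} (total capacity 29)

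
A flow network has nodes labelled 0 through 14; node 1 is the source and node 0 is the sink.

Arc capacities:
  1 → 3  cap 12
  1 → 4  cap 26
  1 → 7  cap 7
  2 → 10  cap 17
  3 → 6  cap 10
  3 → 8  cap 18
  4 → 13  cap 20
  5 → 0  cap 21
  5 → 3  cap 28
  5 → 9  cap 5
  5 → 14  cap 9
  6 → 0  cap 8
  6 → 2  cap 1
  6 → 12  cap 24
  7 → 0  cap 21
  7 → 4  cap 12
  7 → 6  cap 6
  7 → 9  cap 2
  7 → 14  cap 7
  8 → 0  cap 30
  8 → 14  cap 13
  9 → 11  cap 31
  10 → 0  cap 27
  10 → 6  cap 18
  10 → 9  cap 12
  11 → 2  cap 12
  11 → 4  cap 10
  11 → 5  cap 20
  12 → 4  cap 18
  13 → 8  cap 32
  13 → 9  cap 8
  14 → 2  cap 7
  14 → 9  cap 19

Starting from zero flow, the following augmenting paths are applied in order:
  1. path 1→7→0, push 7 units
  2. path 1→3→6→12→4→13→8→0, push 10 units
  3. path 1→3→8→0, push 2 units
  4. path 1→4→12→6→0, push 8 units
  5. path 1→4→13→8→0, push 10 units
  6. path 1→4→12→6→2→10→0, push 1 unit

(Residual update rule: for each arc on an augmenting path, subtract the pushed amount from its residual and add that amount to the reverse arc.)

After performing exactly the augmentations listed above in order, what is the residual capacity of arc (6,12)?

after path 1 (1→7→0, push 7): res(6,12)=24
after path 2 (1→3→6→12→4→13→8→0, push 10): res(6,12)=14
after path 3 (1→3→8→0, push 2): res(6,12)=14
after path 4 (1→4→12→6→0, push 8): res(6,12)=22
after path 5 (1→4→13→8→0, push 10): res(6,12)=22
after path 6 (1→4→12→6→2→10→0, push 1): res(6,12)=23

Residual capacity of (6,12): 23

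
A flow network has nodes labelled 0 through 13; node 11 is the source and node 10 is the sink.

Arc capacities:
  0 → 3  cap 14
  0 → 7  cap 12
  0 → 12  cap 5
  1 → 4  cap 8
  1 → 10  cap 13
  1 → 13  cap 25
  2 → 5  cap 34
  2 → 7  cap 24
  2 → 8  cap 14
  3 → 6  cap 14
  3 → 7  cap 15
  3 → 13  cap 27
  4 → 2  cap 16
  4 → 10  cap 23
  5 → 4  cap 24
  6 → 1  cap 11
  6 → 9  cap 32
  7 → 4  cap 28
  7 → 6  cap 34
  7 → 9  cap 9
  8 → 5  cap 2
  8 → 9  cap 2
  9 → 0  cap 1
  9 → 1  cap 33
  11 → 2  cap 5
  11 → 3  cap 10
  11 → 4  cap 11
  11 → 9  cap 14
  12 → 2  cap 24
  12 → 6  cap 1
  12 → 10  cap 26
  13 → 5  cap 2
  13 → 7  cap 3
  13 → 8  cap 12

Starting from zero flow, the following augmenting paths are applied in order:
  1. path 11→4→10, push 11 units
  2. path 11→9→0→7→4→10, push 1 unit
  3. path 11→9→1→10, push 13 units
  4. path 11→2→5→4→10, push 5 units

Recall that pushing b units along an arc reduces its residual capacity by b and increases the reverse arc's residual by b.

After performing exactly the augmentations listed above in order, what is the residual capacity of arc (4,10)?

after path 1 (11→4→10, push 11): res(4,10)=12
after path 2 (11→9→0→7→4→10, push 1): res(4,10)=11
after path 3 (11→9→1→10, push 13): res(4,10)=11
after path 4 (11→2→5→4→10, push 5): res(4,10)=6

Residual capacity of (4,10): 6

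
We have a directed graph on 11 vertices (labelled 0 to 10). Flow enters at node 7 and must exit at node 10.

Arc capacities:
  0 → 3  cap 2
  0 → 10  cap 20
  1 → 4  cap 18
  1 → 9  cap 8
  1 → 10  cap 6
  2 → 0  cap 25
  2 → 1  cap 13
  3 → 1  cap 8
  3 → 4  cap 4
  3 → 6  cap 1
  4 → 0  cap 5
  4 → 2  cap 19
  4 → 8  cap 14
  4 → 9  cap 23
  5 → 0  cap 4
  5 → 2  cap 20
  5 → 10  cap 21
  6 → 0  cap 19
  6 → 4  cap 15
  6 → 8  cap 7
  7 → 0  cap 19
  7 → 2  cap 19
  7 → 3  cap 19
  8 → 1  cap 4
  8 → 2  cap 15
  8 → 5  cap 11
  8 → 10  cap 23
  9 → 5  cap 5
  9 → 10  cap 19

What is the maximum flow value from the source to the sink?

Maximum flow value: 46

augment #1: 7→0→10 bottleneck 19, total now 19
augment #2: 7→2→0→10 bottleneck 1, total now 20
augment #3: 7→2→1→10 bottleneck 6, total now 26
augment #4: 7→2→1→9→10 bottleneck 7, total now 33
augment #5: 7→3→1→9→10 bottleneck 1, total now 34
augment #6: 7→3→4→8→10 bottleneck 4, total now 38
augment #7: 7→3→6→8→10 bottleneck 1, total now 39
augment #8: 7→3→1→4→8→10 bottleneck 7, total now 46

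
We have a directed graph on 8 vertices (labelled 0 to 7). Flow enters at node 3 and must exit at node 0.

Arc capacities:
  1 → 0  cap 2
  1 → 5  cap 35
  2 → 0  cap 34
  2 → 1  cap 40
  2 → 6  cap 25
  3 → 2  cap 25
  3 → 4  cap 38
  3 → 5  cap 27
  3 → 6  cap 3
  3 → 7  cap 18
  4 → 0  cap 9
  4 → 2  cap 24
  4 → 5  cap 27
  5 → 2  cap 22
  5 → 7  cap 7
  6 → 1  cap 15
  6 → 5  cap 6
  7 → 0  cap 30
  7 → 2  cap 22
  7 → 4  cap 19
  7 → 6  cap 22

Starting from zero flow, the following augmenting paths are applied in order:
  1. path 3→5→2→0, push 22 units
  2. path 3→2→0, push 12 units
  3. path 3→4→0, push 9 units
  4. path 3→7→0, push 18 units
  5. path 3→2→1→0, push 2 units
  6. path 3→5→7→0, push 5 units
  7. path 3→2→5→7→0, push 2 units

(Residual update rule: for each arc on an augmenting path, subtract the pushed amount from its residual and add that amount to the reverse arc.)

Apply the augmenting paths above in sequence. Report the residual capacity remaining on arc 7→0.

after path 1 (3→5→2→0, push 22): res(7,0)=30
after path 2 (3→2→0, push 12): res(7,0)=30
after path 3 (3→4→0, push 9): res(7,0)=30
after path 4 (3→7→0, push 18): res(7,0)=12
after path 5 (3→2→1→0, push 2): res(7,0)=12
after path 6 (3→5→7→0, push 5): res(7,0)=7
after path 7 (3→2→5→7→0, push 2): res(7,0)=5

Residual capacity of (7,0): 5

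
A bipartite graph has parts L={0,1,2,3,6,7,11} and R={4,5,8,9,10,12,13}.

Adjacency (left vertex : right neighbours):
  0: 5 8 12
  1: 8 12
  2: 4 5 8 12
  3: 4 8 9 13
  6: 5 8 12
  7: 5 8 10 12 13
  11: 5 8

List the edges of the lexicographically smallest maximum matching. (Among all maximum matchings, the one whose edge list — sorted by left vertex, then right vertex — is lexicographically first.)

|M| = 6 (so the lex-smallest maximum matching has 6 edges)
process left vertices in ascending order; for each, take the smallest-labelled available neighbour that still permits 6 edges overall, or leave it unmatched if none does
lex-smallest matching: {0-5, 1-8, 2-4, 3-9, 6-12, 7-10}

Lex-smallest maximum matching: {(0,5), (1,8), (2,4), (3,9), (6,12), (7,10)}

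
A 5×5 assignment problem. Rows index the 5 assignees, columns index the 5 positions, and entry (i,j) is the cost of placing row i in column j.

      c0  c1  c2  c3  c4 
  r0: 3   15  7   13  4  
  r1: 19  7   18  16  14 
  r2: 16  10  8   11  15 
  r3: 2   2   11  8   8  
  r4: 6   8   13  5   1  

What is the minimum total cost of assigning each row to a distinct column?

Minimum assignment cost: 26

optimal assignment: row0→col4 (cost 4), row1→col1 (cost 7), row2→col2 (cost 8), row3→col0 (cost 2), row4→col3 (cost 5)
total = 4 + 7 + 8 + 2 + 5 = 26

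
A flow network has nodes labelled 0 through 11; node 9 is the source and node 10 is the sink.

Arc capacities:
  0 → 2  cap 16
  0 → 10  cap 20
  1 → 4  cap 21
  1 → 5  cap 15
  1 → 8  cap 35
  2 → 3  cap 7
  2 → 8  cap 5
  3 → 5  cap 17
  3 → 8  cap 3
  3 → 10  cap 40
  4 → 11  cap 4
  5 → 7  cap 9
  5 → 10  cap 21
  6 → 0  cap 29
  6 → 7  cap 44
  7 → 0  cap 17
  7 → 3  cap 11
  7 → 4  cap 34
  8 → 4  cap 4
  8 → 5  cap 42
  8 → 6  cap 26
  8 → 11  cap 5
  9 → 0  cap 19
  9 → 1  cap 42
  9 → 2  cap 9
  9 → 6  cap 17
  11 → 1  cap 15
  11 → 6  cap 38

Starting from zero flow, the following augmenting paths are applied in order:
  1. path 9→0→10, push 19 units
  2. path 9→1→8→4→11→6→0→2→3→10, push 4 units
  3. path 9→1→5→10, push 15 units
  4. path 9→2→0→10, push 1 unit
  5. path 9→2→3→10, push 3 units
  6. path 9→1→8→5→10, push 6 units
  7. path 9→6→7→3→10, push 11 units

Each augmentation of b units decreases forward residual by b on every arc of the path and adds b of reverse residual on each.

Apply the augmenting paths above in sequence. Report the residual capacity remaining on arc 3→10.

after path 1 (9→0→10, push 19): res(3,10)=40
after path 2 (9→1→8→4→11→6→0→2→3→10, push 4): res(3,10)=36
after path 3 (9→1→5→10, push 15): res(3,10)=36
after path 4 (9→2→0→10, push 1): res(3,10)=36
after path 5 (9→2→3→10, push 3): res(3,10)=33
after path 6 (9→1→8→5→10, push 6): res(3,10)=33
after path 7 (9→6→7→3→10, push 11): res(3,10)=22

Residual capacity of (3,10): 22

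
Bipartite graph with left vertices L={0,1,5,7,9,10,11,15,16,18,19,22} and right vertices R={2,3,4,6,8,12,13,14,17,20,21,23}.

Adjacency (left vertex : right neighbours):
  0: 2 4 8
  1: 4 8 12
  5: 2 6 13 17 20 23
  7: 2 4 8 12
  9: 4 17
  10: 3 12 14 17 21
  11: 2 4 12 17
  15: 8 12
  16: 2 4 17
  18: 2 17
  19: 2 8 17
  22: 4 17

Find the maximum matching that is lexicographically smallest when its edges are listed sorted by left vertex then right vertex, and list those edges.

|M| = 7 (so the lex-smallest maximum matching has 7 edges)
process left vertices in ascending order; for each, take the smallest-labelled available neighbour that still permits 7 edges overall, or leave it unmatched if none does
lex-smallest matching: {0-2, 1-4, 5-6, 7-8, 9-17, 10-3, 11-12}

Lex-smallest maximum matching: {(0,2), (1,4), (5,6), (7,8), (9,17), (10,3), (11,12)}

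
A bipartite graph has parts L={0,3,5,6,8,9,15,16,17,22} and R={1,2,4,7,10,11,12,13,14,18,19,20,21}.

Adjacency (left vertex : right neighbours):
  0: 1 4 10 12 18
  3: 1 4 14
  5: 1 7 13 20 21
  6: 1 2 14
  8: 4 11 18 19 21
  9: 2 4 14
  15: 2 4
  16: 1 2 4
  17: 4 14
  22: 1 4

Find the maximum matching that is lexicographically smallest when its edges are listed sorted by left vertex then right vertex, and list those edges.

|M| = 7 (so the lex-smallest maximum matching has 7 edges)
process left vertices in ascending order; for each, take the smallest-labelled available neighbour that still permits 7 edges overall, or leave it unmatched if none does
lex-smallest matching: {0-10, 3-1, 5-7, 6-2, 8-11, 9-4, 17-14}

Lex-smallest maximum matching: {(0,10), (3,1), (5,7), (6,2), (8,11), (9,4), (17,14)}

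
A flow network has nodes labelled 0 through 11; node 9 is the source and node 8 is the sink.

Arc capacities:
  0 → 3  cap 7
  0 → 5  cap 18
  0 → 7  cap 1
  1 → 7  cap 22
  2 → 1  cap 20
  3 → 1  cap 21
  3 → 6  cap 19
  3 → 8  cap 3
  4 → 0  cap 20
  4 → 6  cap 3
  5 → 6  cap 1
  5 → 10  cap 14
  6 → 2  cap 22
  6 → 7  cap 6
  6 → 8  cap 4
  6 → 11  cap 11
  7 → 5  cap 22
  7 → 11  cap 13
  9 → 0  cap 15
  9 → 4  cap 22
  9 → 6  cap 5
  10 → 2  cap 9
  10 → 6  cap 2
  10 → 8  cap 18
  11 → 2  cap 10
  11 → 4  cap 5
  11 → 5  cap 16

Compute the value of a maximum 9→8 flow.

augment #1: 9→6→8 bottleneck 4, total now 4
augment #2: 9→0→3→8 bottleneck 3, total now 7
augment #3: 9→0→5→10→8 bottleneck 12, total now 19
augment #4: 9→4→0→5→10→8 bottleneck 2, total now 21

Maximum flow value: 21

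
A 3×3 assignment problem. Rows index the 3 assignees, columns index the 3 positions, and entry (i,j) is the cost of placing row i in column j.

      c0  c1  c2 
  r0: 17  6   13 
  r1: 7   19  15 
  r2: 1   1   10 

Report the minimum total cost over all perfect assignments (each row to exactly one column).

Minimum assignment cost: 21

optimal assignment: row0→col2 (cost 13), row1→col0 (cost 7), row2→col1 (cost 1)
total = 13 + 7 + 1 = 21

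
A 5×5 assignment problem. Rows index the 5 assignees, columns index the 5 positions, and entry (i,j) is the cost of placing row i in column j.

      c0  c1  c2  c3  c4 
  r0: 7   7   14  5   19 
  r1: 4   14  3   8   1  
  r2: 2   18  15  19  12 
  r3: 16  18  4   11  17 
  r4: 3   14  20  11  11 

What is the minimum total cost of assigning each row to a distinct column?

optimal assignment: row0→col1 (cost 7), row1→col4 (cost 1), row2→col0 (cost 2), row3→col2 (cost 4), row4→col3 (cost 11)
total = 7 + 1 + 2 + 4 + 11 = 25

Minimum assignment cost: 25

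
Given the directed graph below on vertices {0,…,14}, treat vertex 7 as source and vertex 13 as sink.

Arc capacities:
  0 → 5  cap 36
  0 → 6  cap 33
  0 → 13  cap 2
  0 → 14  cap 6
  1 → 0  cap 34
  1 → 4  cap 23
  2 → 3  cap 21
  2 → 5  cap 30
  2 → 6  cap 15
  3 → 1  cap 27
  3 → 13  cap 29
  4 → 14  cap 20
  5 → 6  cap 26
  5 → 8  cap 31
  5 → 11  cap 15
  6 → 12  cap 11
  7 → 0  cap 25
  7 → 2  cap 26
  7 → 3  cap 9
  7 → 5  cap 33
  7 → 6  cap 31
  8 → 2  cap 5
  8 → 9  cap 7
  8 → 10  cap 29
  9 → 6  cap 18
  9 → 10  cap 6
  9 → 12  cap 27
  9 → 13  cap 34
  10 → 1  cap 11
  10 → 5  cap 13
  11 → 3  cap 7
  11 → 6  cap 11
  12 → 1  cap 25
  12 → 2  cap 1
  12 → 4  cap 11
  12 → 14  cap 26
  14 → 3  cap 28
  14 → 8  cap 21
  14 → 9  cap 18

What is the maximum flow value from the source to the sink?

Maximum flow value: 56

augment #1: 7→0→13 bottleneck 2, total now 2
augment #2: 7→3→13 bottleneck 9, total now 11
augment #3: 7→2→3→13 bottleneck 20, total now 31
augment #4: 7→0→14→9→13 bottleneck 6, total now 37
augment #5: 7→5→8→9→13 bottleneck 7, total now 44
augment #6: 7→6→12→14→9→13 bottleneck 11, total now 55
augment #7: 7→2→3→1→4→14→9→13 bottleneck 1, total now 56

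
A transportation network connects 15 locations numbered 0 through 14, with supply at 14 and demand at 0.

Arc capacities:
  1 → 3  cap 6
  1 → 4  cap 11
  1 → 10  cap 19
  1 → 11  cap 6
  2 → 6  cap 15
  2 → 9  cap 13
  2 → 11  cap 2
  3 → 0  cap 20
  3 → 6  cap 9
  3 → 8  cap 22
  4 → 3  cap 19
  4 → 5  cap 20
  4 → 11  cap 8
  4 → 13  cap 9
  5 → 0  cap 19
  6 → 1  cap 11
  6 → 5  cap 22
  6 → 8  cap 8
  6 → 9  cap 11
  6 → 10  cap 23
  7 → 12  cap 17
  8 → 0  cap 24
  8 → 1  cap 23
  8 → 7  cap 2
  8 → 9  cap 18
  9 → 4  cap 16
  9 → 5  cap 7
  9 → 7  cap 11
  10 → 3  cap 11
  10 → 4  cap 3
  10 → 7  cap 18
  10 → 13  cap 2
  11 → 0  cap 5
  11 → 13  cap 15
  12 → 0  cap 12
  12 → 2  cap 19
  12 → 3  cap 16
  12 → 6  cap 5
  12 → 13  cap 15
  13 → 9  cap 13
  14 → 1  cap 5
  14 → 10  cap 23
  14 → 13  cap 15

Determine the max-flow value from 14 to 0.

Maximum flow value: 41

augment #1: 14→1→3→0 bottleneck 5, total now 5
augment #2: 14→10→3→0 bottleneck 11, total now 16
augment #3: 14→10→4→3→0 bottleneck 3, total now 19
augment #4: 14→10→7→12→0 bottleneck 9, total now 28
augment #5: 14→13→9→5→0 bottleneck 7, total now 35
augment #6: 14→13→9→4→3→0 bottleneck 1, total now 36
augment #7: 14→13→9→4→5→0 bottleneck 5, total now 41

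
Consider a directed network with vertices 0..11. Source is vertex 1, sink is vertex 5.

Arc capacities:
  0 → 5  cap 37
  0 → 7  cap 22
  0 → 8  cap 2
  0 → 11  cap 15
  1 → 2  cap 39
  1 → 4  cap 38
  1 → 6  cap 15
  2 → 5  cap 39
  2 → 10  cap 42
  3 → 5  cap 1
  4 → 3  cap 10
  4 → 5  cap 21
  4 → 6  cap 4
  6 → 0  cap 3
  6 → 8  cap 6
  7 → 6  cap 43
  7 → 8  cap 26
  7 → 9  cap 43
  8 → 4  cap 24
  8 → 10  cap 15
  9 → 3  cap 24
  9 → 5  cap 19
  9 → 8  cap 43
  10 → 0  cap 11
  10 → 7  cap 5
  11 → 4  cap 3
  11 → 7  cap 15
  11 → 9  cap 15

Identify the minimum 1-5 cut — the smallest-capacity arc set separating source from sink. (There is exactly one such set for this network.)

Min-cut arcs: {(1,2), (3,5), (4,5), (6,0), (6,8)} (total capacity 70)

augment #1: 1→2→5 push 39
augment #2: 1→4→5 push 21
augment #3: 1→4→3→5 push 1
augment #4: 1→6→0→5 push 3
augment #5: 1→6→8→10→0→5 push 6
max flow = 70; residual-reachable set from 1 gives S-side
cut edges (S→T): {(1,2), (3,5), (4,5), (6,0), (6,8)} total cap 70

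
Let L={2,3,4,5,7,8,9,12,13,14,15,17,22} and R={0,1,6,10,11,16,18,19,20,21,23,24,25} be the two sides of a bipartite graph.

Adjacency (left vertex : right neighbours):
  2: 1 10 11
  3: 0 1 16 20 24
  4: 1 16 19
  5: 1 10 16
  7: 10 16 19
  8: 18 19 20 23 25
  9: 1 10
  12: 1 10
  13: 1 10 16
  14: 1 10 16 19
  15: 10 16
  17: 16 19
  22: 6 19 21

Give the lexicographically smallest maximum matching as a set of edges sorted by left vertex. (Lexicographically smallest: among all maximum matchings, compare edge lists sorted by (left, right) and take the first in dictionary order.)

|M| = 8 (so the lex-smallest maximum matching has 8 edges)
process left vertices in ascending order; for each, take the smallest-labelled available neighbour that still permits 8 edges overall, or leave it unmatched if none does
lex-smallest matching: {2-11, 3-0, 4-1, 5-10, 7-16, 8-18, 14-19, 22-6}

Lex-smallest maximum matching: {(2,11), (3,0), (4,1), (5,10), (7,16), (8,18), (14,19), (22,6)}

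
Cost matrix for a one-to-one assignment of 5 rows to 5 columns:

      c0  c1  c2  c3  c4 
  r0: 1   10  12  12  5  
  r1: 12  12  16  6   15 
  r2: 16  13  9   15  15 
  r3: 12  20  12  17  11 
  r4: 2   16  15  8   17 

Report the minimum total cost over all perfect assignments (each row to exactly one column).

Minimum assignment cost: 38

one of 2 optimal assignments: row0→col1 (cost 10), row1→col3 (cost 6), row2→col2 (cost 9), row3→col4 (cost 11), row4→col0 (cost 2)
total = 10 + 6 + 9 + 11 + 2 = 38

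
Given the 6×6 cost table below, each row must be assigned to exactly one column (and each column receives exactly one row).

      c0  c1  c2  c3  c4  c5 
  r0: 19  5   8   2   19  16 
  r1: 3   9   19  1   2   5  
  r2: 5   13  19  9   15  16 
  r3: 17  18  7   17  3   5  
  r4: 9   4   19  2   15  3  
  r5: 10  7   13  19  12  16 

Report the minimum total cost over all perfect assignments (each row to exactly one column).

Minimum assignment cost: 26

optimal assignment: row0→col3 (cost 2), row1→col4 (cost 2), row2→col0 (cost 5), row3→col2 (cost 7), row4→col5 (cost 3), row5→col1 (cost 7)
total = 2 + 2 + 5 + 7 + 3 + 7 = 26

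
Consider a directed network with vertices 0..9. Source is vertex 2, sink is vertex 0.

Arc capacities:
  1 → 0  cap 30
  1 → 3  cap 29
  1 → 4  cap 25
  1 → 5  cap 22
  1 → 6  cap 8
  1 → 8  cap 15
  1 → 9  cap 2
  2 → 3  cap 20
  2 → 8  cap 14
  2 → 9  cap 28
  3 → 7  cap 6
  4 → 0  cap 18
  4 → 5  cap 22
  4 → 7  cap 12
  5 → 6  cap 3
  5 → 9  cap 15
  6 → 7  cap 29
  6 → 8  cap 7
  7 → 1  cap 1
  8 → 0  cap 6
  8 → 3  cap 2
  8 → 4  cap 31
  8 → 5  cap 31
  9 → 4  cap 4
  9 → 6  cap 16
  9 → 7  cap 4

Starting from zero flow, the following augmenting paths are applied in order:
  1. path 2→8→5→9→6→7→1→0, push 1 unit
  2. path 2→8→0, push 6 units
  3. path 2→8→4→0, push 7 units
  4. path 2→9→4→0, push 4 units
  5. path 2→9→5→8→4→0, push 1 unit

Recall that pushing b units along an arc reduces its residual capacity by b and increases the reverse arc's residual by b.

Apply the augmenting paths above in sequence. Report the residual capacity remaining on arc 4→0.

Residual capacity of (4,0): 6

after path 1 (2→8→5→9→6→7→1→0, push 1): res(4,0)=18
after path 2 (2→8→0, push 6): res(4,0)=18
after path 3 (2→8→4→0, push 7): res(4,0)=11
after path 4 (2→9→4→0, push 4): res(4,0)=7
after path 5 (2→9→5→8→4→0, push 1): res(4,0)=6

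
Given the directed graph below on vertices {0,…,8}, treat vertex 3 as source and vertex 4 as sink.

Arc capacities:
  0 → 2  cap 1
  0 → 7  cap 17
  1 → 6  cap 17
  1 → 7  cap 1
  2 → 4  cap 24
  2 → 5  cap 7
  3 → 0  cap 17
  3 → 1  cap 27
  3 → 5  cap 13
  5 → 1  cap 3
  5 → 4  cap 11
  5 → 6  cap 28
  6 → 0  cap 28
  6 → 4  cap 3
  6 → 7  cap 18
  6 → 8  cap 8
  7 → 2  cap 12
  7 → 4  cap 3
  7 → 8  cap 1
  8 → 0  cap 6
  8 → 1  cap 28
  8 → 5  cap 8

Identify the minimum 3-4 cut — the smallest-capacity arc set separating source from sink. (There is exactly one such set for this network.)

augment #1: 3→5→4 push 11
augment #2: 3→0→2→4 push 1
augment #3: 3→0→7→4 push 3
augment #4: 3→1→6→4 push 3
augment #5: 3→0→7→2→4 push 12
max flow = 30; residual-reachable set from 3 gives S-side
cut edges (S→T): {(0,2), (5,4), (6,4), (7,2), (7,4)} total cap 30

Min-cut arcs: {(0,2), (5,4), (6,4), (7,2), (7,4)} (total capacity 30)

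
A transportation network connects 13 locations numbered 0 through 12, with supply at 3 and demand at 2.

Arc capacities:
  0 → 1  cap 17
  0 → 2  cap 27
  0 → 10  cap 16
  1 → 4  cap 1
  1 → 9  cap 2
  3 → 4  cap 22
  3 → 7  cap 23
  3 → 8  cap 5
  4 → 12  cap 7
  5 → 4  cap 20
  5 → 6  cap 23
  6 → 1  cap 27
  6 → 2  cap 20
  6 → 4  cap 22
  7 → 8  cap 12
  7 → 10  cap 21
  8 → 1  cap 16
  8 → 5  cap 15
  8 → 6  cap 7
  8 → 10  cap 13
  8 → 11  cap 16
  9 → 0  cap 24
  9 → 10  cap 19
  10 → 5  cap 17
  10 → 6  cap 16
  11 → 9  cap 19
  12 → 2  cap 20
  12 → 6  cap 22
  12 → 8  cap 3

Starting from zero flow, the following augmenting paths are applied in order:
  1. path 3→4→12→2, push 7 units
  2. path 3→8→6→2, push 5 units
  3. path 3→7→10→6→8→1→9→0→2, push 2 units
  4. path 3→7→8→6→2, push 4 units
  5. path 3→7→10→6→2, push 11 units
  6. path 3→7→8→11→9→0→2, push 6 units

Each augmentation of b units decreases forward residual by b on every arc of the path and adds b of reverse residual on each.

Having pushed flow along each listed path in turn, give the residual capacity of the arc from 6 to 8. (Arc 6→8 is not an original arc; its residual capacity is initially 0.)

after path 1 (3→4→12→2, push 7): res(6,8)=0
after path 2 (3→8→6→2, push 5): res(6,8)=5
after path 3 (3→7→10→6→8→1→9→0→2, push 2): res(6,8)=3
after path 4 (3→7→8→6→2, push 4): res(6,8)=7
after path 5 (3→7→10→6→2, push 11): res(6,8)=7
after path 6 (3→7→8→11→9→0→2, push 6): res(6,8)=7

Residual capacity of (6,8): 7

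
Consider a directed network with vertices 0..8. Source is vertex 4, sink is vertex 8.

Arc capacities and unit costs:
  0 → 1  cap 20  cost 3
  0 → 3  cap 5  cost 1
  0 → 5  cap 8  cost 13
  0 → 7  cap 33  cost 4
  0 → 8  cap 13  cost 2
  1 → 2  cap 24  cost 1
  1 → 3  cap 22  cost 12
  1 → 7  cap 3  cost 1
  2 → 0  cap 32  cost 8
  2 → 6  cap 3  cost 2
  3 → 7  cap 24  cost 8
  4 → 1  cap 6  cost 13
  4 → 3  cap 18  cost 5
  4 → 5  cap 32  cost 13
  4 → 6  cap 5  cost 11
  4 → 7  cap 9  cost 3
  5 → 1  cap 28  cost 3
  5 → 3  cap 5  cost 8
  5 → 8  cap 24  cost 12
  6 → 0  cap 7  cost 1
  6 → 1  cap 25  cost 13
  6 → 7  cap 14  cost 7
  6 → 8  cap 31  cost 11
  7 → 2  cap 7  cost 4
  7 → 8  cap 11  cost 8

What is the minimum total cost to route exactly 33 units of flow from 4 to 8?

shortest-cost path #1: 4→7→8 push 9 @ unit cost 11 (adds 99)
shortest-cost path #2: 4→6→0→8 push 5 @ unit cost 14 (adds 70)
shortest-cost path #3: 4→1→2→6→0→8 push 2 @ unit cost 19 (adds 38)
shortest-cost path #4: 4→3→7→8 push 2 @ unit cost 21 (adds 42)
shortest-cost path #5: 4→1→2→0→8 push 4 @ unit cost 24 (adds 96)
shortest-cost path #6: 4→5→8 push 11 @ unit cost 25 (adds 275)
total cost = 620

Minimum cost for 33 units: 620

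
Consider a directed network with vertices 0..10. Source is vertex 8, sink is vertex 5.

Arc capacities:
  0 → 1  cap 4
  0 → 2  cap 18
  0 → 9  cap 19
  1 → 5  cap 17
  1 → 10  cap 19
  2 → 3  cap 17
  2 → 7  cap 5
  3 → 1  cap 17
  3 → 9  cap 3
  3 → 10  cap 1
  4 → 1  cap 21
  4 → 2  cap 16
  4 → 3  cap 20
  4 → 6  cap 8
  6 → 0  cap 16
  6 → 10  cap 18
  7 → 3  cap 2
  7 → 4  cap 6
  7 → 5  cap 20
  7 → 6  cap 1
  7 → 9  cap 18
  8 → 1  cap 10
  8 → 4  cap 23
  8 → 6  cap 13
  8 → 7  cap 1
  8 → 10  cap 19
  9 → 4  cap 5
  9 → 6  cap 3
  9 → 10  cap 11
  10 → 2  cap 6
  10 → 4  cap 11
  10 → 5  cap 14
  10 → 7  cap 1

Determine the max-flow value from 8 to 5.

Maximum flow value: 38

augment #1: 8→1→5 bottleneck 10, total now 10
augment #2: 8→7→5 bottleneck 1, total now 11
augment #3: 8→10→5 bottleneck 14, total now 25
augment #4: 8→4→1→5 bottleneck 7, total now 32
augment #5: 8→10→7→5 bottleneck 1, total now 33
augment #6: 8→4→2→7→5 bottleneck 5, total now 38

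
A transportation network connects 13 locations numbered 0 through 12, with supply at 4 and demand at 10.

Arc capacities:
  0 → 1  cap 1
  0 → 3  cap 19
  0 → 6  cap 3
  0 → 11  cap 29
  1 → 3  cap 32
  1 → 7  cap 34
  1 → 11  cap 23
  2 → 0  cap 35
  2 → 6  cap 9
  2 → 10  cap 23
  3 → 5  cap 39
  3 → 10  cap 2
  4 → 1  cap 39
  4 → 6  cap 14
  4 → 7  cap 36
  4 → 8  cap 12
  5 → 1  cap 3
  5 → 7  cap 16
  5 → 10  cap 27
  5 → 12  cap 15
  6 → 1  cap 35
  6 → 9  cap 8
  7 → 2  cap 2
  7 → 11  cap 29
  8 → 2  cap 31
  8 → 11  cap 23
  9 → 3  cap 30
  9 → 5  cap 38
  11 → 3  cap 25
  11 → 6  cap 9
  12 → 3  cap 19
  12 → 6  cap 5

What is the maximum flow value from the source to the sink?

augment #1: 4→1→3→10 bottleneck 2, total now 2
augment #2: 4→7→2→10 bottleneck 2, total now 4
augment #3: 4→8→2→10 bottleneck 12, total now 16
augment #4: 4→1→3→5→10 bottleneck 27, total now 43

Maximum flow value: 43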